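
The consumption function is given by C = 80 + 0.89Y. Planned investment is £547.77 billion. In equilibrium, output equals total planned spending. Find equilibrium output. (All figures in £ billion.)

Y = C + I = 80 + 0.89Y + 547.77
Y − 0.89Y = 627.77
0.11Y = 627.77, so Y = 627.77/0.11 = 5707

Y = 5707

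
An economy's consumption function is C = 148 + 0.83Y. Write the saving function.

S = Y − C = Y − (148 + 0.83Y) = -148 + (1 − 0.83)Y

S = -148 + 0.17Y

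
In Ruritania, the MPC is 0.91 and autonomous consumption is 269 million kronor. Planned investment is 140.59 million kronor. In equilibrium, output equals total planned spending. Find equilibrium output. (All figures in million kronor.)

Y = C + I = 269 + 0.91Y + 140.59
Y − 0.91Y = 409.59
0.09Y = 409.59, so Y = 409.59/0.09 = 4551

Y = 4551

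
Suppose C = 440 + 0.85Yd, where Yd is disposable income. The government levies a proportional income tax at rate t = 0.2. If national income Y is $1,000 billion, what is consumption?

Yd = (1 − 0.2)(1000) = 0.8(1000) = 800
C = 440 + 0.85(800) = 440 + 680 = 1120

C = 1120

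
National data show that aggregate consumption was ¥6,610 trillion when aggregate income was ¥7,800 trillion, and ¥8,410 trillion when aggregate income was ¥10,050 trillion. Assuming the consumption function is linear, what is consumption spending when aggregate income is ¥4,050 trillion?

C = 3610

MPC = (8410 − 6610)/(10050 − 7800) = 1800/2250 = 0.8
a = 6610 − 0.8(7800) = 6610 − 6240 = 370
C = 370 + 0.8(4050) = 370 + 3240 = 3610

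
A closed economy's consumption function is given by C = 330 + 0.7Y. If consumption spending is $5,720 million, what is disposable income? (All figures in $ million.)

330 + 0.7Y = 5720
0.7Y = 5390, so Y = 5390/0.7 = 7700

Y = 7700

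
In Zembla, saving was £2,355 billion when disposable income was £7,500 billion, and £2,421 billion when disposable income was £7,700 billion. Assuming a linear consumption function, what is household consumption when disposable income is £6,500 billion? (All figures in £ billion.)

MPS = ΔS/ΔY = (2421 − 2355)/(7700 − 7500) = 66/200 = 0.33
MPC = 1 − MPS = 0.67
Autonomous saving = 2355 − 0.33(7500) = -120, so a = 120
C = 120 + 0.67(6500) = 120 + 4355 = 4475

C = 4475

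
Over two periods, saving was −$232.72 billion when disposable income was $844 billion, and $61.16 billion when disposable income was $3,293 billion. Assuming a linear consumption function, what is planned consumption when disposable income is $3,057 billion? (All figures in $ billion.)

MPS = ΔS/ΔY = (61.16 − (-232.72))/(3293 − 844) = 293.88/2449 = 0.12
MPC = 1 − MPS = 0.88
Autonomous saving = -232.72 − 0.12(844) = -334, so a = 334
C = 334 + 0.88(3057) = 334 + 2690.16 = 3024.16

C = 3024.16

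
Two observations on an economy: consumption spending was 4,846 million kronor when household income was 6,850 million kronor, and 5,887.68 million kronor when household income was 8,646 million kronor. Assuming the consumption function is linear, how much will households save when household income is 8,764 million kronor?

MPC = (5887.68 − 4846)/(8646 − 6850) = 1041.68/1796 = 0.58
a = 4846 − 0.58(6850) = 4846 − 3973 = 873
C = 873 + 0.58(8764) = 5956.12
S = 8764 − 5956.12 = 2807.88

S = 2807.88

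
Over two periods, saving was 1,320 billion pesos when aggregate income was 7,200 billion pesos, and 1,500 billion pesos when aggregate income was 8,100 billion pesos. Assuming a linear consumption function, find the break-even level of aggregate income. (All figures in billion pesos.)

Y = 600

MPS = ΔS/ΔY = (1500 − 1320)/(8100 − 7200) = 180/900 = 0.2
MPC = 1 − MPS = 0.8
From S(7200) = 1320: −a + 0.2(7200) = 1320, so a = 1440 − 1320 = 120
Break-even (S = 0): Y = a/MPS = 120/0.2 = 600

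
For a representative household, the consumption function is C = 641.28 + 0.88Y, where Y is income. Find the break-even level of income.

At break-even, C = Y: 641.28 + 0.88Y = Y
0.12Y = 641.28, so Y = 641.28/0.12 = 5344

Y = 5344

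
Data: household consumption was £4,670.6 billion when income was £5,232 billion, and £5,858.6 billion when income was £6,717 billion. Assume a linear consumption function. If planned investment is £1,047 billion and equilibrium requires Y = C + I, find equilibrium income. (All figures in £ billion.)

Y = 7660

MPC = (5858.6 − 4670.6)/(6717 − 5232) = 1188/1485 = 0.8
a = 4670.6 − 0.8(5232) = 485
Equilibrium: Y = 485 + 0.8Y + 1047
0.2Y = 1532, so Y = 1532/0.2 = 7660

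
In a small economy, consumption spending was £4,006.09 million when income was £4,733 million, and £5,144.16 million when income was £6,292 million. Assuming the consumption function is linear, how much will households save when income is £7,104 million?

S = 1367.08

MPC = (5144.16 − 4006.09)/(6292 − 4733) = 1138.07/1559 = 0.73
a = 4006.09 − 0.73(4733) = 4006.09 − 3455.09 = 551
C = 551 + 0.73(7104) = 5736.92
S = 7104 − 5736.92 = 1367.08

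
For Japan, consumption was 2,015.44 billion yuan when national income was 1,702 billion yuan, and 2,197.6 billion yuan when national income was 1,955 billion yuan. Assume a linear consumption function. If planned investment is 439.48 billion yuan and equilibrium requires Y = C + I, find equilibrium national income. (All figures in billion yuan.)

Y = 4391

MPC = (2197.6 − 2015.44)/(1955 − 1702) = 182.16/253 = 0.72
a = 2015.44 − 0.72(1702) = 790
Equilibrium: Y = 790 + 0.72Y + 439.48
0.28Y = 1229.48, so Y = 1229.48/0.28 = 4391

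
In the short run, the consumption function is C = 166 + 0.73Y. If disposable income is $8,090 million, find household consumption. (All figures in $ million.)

C = 6071.7

C = 166 + 0.73(8090) = 166 + 5905.7 = 6071.7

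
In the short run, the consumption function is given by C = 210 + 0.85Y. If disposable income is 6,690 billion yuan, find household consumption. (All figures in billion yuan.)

C = 210 + 0.85(6690) = 210 + 5686.5 = 5896.5

C = 5896.5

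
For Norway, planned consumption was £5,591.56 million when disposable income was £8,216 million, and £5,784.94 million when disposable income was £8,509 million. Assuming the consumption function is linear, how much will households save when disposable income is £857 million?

MPC = (5784.94 − 5591.56)/(8509 − 8216) = 193.38/293 = 0.66
a = 5591.56 − 0.66(8216) = 5591.56 − 5422.56 = 169
C = 169 + 0.66(857) = 734.62
S = 857 − 734.62 = 122.38

S = 122.38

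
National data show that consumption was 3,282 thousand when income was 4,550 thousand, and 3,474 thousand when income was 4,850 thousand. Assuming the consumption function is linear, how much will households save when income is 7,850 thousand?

S = 2456

MPC = (3474 − 3282)/(4850 − 4550) = 192/300 = 0.64
a = 3282 − 0.64(4550) = 3282 − 2912 = 370
C = 370 + 0.64(7850) = 5394
S = 7850 − 5394 = 2456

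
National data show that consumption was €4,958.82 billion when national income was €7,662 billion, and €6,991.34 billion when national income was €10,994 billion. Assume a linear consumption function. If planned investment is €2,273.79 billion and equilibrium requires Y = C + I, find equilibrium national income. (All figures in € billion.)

MPC = (6991.34 − 4958.82)/(10994 − 7662) = 2032.52/3332 = 0.61
a = 4958.82 − 0.61(7662) = 285
Equilibrium: Y = 285 + 0.61Y + 2273.79
0.39Y = 2558.79, so Y = 2558.79/0.39 = 6561

Y = 6561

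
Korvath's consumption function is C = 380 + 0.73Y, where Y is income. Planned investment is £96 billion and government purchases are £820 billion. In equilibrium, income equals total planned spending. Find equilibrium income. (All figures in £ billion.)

Y = 4800

Y = C + I + G = 380 + 0.73Y + 96 + 820
Y − 0.73Y = 1296
0.27Y = 1296, so Y = 1296/0.27 = 4800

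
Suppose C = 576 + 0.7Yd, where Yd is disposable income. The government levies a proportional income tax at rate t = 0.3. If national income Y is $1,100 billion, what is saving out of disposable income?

S = -345

Yd = (1 − 0.3)(1100) = 0.7(1100) = 770
C = 576 + 0.7(770) = 576 + 539 = 1115
S = Yd − C = 770 − 1115 = -345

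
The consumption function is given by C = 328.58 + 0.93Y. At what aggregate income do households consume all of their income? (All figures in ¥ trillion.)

Y = 4694

At break-even, C = Y: 328.58 + 0.93Y = Y
0.07Y = 328.58, so Y = 328.58/0.07 = 4694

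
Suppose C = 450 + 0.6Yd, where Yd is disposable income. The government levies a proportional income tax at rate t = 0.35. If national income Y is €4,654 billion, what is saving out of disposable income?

Yd = (1 − 0.35)(4654) = 0.65(4654) = 3025.1
C = 450 + 0.6(3025.1) = 450 + 1815.06 = 2265.06
S = Yd − C = 3025.1 − 2265.06 = 760.04

S = 760.04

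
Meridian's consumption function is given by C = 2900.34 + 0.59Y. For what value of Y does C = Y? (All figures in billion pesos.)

Y = 7074

At break-even, C = Y: 2900.34 + 0.59Y = Y
0.41Y = 2900.34, so Y = 2900.34/0.41 = 7074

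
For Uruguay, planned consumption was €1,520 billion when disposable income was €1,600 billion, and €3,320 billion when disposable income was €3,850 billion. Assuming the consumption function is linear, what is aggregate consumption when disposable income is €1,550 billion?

MPC = (3320 − 1520)/(3850 − 1600) = 1800/2250 = 0.8
a = 1520 − 0.8(1600) = 1520 − 1280 = 240
C = 240 + 0.8(1550) = 240 + 1240 = 1480

C = 1480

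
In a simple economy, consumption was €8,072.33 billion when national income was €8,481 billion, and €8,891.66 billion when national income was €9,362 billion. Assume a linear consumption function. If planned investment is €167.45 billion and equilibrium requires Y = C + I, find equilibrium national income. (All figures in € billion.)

MPC = (8891.66 − 8072.33)/(9362 − 8481) = 819.33/881 = 0.93
a = 8072.33 − 0.93(8481) = 185
Equilibrium: Y = 185 + 0.93Y + 167.45
0.07Y = 352.45, so Y = 352.45/0.07 = 5035

Y = 5035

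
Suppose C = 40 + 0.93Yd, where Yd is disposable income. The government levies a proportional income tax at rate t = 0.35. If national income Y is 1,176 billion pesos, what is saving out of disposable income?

S = 13.508

Yd = (1 − 0.35)(1176) = 0.65(1176) = 764.4
C = 40 + 0.93(764.4) = 40 + 710.892 = 750.892
S = Yd − C = 764.4 − 750.892 = 13.508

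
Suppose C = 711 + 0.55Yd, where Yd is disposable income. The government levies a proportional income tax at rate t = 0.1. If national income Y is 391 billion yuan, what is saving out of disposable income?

S = -552.645

Yd = (1 − 0.1)(391) = 0.9(391) = 351.9
C = 711 + 0.55(351.9) = 711 + 193.545 = 904.545
S = Yd − C = 351.9 − 904.545 = -552.645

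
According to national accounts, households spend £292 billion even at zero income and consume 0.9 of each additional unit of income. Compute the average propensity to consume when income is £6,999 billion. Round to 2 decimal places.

APC = 0.94

C = 292 + 0.9(6999) = 6591.1
APC = C/Y = 6591.1/6999 = 0.94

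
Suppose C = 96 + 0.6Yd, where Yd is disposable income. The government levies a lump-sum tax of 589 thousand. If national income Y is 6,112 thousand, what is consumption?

C = 3409.8

Yd = Y − T = 6112 − 589 = 5523
C = 96 + 0.6(5523) = 96 + 3313.8 = 3409.8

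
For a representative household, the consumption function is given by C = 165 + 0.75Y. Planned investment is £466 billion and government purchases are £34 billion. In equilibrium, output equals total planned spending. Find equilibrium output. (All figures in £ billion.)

Y = C + I + G = 165 + 0.75Y + 466 + 34
Y − 0.75Y = 665
0.25Y = 665, so Y = 665/0.25 = 2660

Y = 2660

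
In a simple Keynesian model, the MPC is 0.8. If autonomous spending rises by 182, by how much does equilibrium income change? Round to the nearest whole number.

The multiplier is 1/(1 − MPC) = 1/0.2.
ΔY = 182/0.2 = 910.00 ≈ 910

ΔY ≈ 910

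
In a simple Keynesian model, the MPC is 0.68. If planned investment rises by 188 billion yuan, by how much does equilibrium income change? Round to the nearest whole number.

The multiplier is 1/(1 − MPC) = 1/0.32.
ΔY = 188/0.32 = 587.50 ≈ 588

ΔY ≈ 588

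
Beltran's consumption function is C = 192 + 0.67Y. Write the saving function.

S = -192 + 0.33Y

S = Y − C = Y − (192 + 0.67Y) = -192 + (1 − 0.67)Y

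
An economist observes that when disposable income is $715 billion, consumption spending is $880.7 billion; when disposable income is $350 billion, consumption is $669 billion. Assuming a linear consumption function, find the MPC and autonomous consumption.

MPC = ΔC/ΔY = (880.7 − 669)/(715 − 350) = 211.7/365 = 0.58
a = C − MPC·Y = 669 − 0.58(350) = 669 − 203 = 466

MPC = 0.58; a = 466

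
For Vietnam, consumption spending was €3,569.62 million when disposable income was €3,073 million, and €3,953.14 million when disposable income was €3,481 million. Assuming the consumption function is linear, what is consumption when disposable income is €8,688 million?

C = 8847.72

MPC = (3953.14 − 3569.62)/(3481 − 3073) = 383.52/408 = 0.94
a = 3569.62 − 0.94(3073) = 3569.62 − 2888.62 = 681
C = 681 + 0.94(8688) = 681 + 8166.72 = 8847.72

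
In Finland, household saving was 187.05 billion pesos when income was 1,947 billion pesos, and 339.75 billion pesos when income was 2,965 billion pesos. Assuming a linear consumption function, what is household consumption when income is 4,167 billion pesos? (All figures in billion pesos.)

C = 3646.95

MPS = ΔS/ΔY = (339.75 − 187.05)/(2965 − 1947) = 152.7/1018 = 0.15
MPC = 1 − MPS = 0.85
Autonomous saving = 187.05 − 0.15(1947) = -105, so a = 105
C = 105 + 0.85(4167) = 105 + 3541.95 = 3646.95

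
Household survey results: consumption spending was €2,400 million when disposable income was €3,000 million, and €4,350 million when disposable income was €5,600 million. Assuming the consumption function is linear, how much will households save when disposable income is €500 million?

MPC = (4350 − 2400)/(5600 − 3000) = 1950/2600 = 0.75
a = 2400 − 0.75(3000) = 2400 − 2250 = 150
C = 150 + 0.75(500) = 525
S = 500 − 525 = -25

S = -25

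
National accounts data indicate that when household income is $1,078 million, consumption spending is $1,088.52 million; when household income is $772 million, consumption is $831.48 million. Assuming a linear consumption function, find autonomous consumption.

MPC = ΔC/ΔY = (1088.52 − 831.48)/(1078 − 772) = 257.04/306 = 0.84
a = C − MPC·Y = 831.48 − 0.84(772) = 831.48 − 648.48 = 183

a = 183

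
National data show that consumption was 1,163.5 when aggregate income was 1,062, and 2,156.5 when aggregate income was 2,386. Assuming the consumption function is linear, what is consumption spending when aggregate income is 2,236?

MPC = (2156.5 − 1163.5)/(2386 − 1062) = 993/1324 = 0.75
a = 1163.5 − 0.75(1062) = 1163.5 − 796.5 = 367
C = 367 + 0.75(2236) = 367 + 1677 = 2044

C = 2044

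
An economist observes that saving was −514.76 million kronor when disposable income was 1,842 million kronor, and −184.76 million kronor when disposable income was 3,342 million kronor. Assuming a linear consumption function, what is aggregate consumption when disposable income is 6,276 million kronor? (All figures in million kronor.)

MPS = ΔS/ΔY = (-184.76 − (-514.76))/(3342 − 1842) = 330/1500 = 0.22
MPC = 1 − MPS = 0.78
Autonomous saving = -514.76 − 0.22(1842) = -920, so a = 920
C = 920 + 0.78(6276) = 920 + 4895.28 = 5815.28

C = 5815.28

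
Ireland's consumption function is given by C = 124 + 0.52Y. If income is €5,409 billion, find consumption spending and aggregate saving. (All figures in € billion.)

C = 2936.68; S = 2472.32

C = 124 + 0.52(5409) = 124 + 2812.68 = 2936.68
S = Y − C = 5409 − 2936.68 = 2472.32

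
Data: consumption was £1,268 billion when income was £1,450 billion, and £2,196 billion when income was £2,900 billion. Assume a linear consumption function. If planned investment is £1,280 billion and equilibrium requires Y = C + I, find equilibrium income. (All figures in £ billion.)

Y = 4500

MPC = (2196 − 1268)/(2900 − 1450) = 928/1450 = 0.64
a = 1268 − 0.64(1450) = 340
Equilibrium: Y = 340 + 0.64Y + 1280
0.36Y = 1620, so Y = 1620/0.36 = 4500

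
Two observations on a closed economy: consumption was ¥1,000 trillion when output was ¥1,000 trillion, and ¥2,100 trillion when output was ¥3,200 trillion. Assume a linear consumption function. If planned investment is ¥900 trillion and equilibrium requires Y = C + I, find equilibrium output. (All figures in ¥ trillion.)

MPC = (2100 − 1000)/(3200 − 1000) = 1100/2200 = 0.5
a = 1000 − 0.5(1000) = 500
Equilibrium: Y = 500 + 0.5Y + 900
0.5Y = 1400, so Y = 1400/0.5 = 2800

Y = 2800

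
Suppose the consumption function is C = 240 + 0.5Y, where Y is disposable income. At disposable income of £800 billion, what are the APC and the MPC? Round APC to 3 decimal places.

APC = 0.800; MPC = 0.5

MPC = 0.5 (the slope of the consumption function)
C = 240 + 0.5(800) = 640, so APC = 640/800 = 0.800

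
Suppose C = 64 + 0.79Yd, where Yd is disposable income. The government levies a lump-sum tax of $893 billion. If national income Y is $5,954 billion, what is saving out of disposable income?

S = 998.81

Yd = Y − T = 5954 − 893 = 5061
C = 64 + 0.79(5061) = 64 + 3998.19 = 4062.19
S = Yd − C = 5061 − 4062.19 = 998.81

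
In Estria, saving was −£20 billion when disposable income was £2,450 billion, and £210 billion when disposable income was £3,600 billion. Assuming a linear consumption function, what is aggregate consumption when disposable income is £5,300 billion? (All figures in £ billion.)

C = 4750

MPS = ΔS/ΔY = (210 − (-20))/(3600 − 2450) = 230/1150 = 0.2
MPC = 1 − MPS = 0.8
Autonomous saving = -20 − 0.2(2450) = -510, so a = 510
C = 510 + 0.8(5300) = 510 + 4240 = 4750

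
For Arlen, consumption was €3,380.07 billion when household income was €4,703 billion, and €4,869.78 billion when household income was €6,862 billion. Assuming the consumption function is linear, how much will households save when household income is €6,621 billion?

MPC = (4869.78 − 3380.07)/(6862 − 4703) = 1489.71/2159 = 0.69
a = 3380.07 − 0.69(4703) = 3380.07 − 3245.07 = 135
C = 135 + 0.69(6621) = 4703.49
S = 6621 − 4703.49 = 1917.51

S = 1917.51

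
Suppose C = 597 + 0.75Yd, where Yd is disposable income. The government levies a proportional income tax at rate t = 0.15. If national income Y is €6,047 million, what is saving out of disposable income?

S = 687.9875

Yd = (1 − 0.15)(6047) = 0.85(6047) = 5139.95
C = 597 + 0.75(5139.95) = 597 + 3854.9625 = 4451.9625
S = Yd − C = 5139.95 − 4451.9625 = 687.9875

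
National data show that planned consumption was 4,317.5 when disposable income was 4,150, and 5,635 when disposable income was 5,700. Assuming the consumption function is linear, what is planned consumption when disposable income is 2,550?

C = 2957.5

MPC = (5635 − 4317.5)/(5700 − 4150) = 1317.5/1550 = 0.85
a = 4317.5 − 0.85(4150) = 4317.5 − 3527.5 = 790
C = 790 + 0.85(2550) = 790 + 2167.5 = 2957.5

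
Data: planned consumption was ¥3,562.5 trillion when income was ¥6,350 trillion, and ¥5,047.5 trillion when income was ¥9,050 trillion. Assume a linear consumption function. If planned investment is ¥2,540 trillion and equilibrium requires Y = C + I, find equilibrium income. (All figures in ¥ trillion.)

Y = 5800

MPC = (5047.5 − 3562.5)/(9050 − 6350) = 1485/2700 = 0.55
a = 3562.5 − 0.55(6350) = 70
Equilibrium: Y = 70 + 0.55Y + 2540
0.45Y = 2610, so Y = 2610/0.45 = 5800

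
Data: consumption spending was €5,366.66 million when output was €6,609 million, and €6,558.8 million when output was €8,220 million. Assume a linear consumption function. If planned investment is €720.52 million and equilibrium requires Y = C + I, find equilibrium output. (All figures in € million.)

MPC = (6558.8 − 5366.66)/(8220 − 6609) = 1192.14/1611 = 0.74
a = 5366.66 − 0.74(6609) = 476
Equilibrium: Y = 476 + 0.74Y + 720.52
0.26Y = 1196.52, so Y = 1196.52/0.26 = 4602

Y = 4602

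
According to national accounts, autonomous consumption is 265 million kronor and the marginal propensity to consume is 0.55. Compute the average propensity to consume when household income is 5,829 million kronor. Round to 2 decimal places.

APC = 0.60

C = 265 + 0.55(5829) = 3470.95
APC = C/Y = 3470.95/5829 = 0.60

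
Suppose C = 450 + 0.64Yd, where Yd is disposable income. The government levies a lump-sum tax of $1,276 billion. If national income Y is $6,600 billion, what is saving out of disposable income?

S = 1466.64

Yd = Y − T = 6600 − 1276 = 5324
C = 450 + 0.64(5324) = 450 + 3407.36 = 3857.36
S = Yd − C = 5324 − 3857.36 = 1466.64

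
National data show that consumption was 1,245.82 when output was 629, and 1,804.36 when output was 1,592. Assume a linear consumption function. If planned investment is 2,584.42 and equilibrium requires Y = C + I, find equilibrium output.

Y = 8251

MPC = (1804.36 − 1245.82)/(1592 − 629) = 558.54/963 = 0.58
a = 1245.82 − 0.58(629) = 881
Equilibrium: Y = 881 + 0.58Y + 2584.42
0.42Y = 3465.42, so Y = 3465.42/0.42 = 8251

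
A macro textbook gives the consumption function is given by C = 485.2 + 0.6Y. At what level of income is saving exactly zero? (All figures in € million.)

Y = 1213

At break-even, C = Y: 485.2 + 0.6Y = Y
0.4Y = 485.2, so Y = 485.2/0.4 = 1213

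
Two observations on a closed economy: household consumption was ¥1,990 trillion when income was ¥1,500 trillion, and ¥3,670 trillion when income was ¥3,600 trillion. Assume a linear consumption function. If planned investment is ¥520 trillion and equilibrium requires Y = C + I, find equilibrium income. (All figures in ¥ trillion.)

MPC = (3670 − 1990)/(3600 − 1500) = 1680/2100 = 0.8
a = 1990 − 0.8(1500) = 790
Equilibrium: Y = 790 + 0.8Y + 520
0.2Y = 1310, so Y = 1310/0.2 = 6550

Y = 6550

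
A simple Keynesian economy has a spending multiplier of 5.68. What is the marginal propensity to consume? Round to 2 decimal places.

k = 1/(1 − MPC), so 1 − MPC = 1/k = 1/5.68 = 0.1761
MPC = 1 − 0.1761 = 0.82

MPC = 0.82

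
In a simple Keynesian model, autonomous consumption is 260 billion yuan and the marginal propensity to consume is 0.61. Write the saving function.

S = Y − C = Y − (260 + 0.61Y) = -260 + (1 − 0.61)Y

S = -260 + 0.39Y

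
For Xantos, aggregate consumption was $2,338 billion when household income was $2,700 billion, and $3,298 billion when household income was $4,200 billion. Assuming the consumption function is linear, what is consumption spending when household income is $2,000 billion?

C = 1890

MPC = (3298 − 2338)/(4200 − 2700) = 960/1500 = 0.64
a = 2338 − 0.64(2700) = 2338 − 1728 = 610
C = 610 + 0.64(2000) = 610 + 1280 = 1890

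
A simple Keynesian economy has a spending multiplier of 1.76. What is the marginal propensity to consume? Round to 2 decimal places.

k = 1/(1 − MPC), so 1 − MPC = 1/k = 1/1.76 = 0.5682
MPC = 1 − 0.5682 = 0.43

MPC = 0.43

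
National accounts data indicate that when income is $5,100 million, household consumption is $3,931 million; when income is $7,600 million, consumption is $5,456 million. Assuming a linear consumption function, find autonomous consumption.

a = 820

MPC = ΔC/ΔY = (5456 − 3931)/(7600 − 5100) = 1525/2500 = 0.61
a = C − MPC·Y = 3931 − 0.61(5100) = 3931 − 3111 = 820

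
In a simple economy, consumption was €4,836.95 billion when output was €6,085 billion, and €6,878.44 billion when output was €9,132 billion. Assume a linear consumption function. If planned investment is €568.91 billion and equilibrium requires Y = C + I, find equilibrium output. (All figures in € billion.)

MPC = (6878.44 − 4836.95)/(9132 − 6085) = 2041.49/3047 = 0.67
a = 4836.95 − 0.67(6085) = 760
Equilibrium: Y = 760 + 0.67Y + 568.91
0.33Y = 1328.91, so Y = 1328.91/0.33 = 4027

Y = 4027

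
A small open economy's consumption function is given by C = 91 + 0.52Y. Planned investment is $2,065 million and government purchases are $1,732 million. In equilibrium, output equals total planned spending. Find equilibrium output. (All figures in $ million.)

Y = 8100

Y = C + I + G = 91 + 0.52Y + 2065 + 1732
Y − 0.52Y = 3888
0.48Y = 3888, so Y = 3888/0.48 = 8100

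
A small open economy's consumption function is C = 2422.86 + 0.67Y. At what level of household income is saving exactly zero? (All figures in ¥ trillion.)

Y = 7342

At break-even, C = Y: 2422.86 + 0.67Y = Y
0.33Y = 2422.86, so Y = 2422.86/0.33 = 7342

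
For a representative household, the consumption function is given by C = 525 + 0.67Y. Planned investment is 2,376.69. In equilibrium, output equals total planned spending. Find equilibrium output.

Y = C + I = 525 + 0.67Y + 2376.69
Y − 0.67Y = 2901.69
0.33Y = 2901.69, so Y = 2901.69/0.33 = 8793

Y = 8793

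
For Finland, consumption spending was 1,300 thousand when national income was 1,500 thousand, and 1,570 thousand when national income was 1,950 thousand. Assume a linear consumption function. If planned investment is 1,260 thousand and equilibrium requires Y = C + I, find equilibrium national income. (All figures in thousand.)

Y = 4150

MPC = (1570 − 1300)/(1950 − 1500) = 270/450 = 0.6
a = 1300 − 0.6(1500) = 400
Equilibrium: Y = 400 + 0.6Y + 1260
0.4Y = 1660, so Y = 1660/0.4 = 4150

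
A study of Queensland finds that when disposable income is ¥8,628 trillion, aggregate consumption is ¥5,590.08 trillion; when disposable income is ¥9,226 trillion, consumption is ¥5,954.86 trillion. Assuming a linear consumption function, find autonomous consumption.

a = 327

MPC = ΔC/ΔY = (5954.86 − 5590.08)/(9226 − 8628) = 364.78/598 = 0.61
a = C − MPC·Y = 5590.08 − 0.61(8628) = 5590.08 − 5263.08 = 327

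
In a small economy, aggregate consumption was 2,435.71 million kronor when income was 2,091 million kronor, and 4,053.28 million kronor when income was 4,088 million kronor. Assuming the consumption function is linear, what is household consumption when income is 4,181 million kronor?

C = 4128.61

MPC = (4053.28 − 2435.71)/(4088 − 2091) = 1617.57/1997 = 0.81
a = 2435.71 − 0.81(2091) = 2435.71 − 1693.71 = 742
C = 742 + 0.81(4181) = 742 + 3386.61 = 4128.61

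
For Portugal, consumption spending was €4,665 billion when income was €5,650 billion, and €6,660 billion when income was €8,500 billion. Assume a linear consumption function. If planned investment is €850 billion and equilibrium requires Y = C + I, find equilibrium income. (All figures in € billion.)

MPC = (6660 − 4665)/(8500 − 5650) = 1995/2850 = 0.7
a = 4665 − 0.7(5650) = 710
Equilibrium: Y = 710 + 0.7Y + 850
0.3Y = 1560, so Y = 1560/0.3 = 5200

Y = 5200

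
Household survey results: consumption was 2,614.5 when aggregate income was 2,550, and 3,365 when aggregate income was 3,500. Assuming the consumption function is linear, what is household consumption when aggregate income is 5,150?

MPC = (3365 − 2614.5)/(3500 − 2550) = 750.5/950 = 0.79
a = 2614.5 − 0.79(2550) = 2614.5 − 2014.5 = 600
C = 600 + 0.79(5150) = 600 + 4068.5 = 4668.5

C = 4668.5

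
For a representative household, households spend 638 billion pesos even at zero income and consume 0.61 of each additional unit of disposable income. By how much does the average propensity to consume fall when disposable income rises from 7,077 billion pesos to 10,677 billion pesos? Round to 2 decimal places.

ΔAPC = 0.03

At Y = 7077: C = 638 + 0.61(7077) = 4954.97, APC = 4954.97/7077 = 0.700
At Y = 10677: C = 7150.97, APC = 7150.97/10677 = 0.670
Fall in APC = 0.700 − 0.670 = 0.03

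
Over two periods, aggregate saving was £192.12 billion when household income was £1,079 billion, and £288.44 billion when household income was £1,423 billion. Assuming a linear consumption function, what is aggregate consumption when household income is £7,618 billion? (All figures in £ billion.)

MPS = ΔS/ΔY = (288.44 − 192.12)/(1423 − 1079) = 96.32/344 = 0.28
MPC = 1 − MPS = 0.72
Autonomous saving = 192.12 − 0.28(1079) = -110, so a = 110
C = 110 + 0.72(7618) = 110 + 5484.96 = 5594.96

C = 5594.96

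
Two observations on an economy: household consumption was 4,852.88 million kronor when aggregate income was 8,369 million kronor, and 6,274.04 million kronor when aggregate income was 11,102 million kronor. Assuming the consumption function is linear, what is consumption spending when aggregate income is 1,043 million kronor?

C = 1043.36

MPC = (6274.04 − 4852.88)/(11102 − 8369) = 1421.16/2733 = 0.52
a = 4852.88 − 0.52(8369) = 4852.88 − 4351.88 = 501
C = 501 + 0.52(1043) = 501 + 542.36 = 1043.36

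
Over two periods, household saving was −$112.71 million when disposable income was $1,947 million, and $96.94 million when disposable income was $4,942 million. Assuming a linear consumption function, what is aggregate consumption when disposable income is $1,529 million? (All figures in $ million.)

MPS = ΔS/ΔY = (96.94 − (-112.71))/(4942 − 1947) = 209.65/2995 = 0.07
MPC = 1 − MPS = 0.93
Autonomous saving = -112.71 − 0.07(1947) = -249, so a = 249
C = 249 + 0.93(1529) = 249 + 1421.97 = 1670.97

C = 1670.97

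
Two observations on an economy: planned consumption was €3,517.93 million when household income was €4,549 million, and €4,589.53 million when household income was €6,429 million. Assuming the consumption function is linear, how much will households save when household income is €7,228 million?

MPC = (4589.53 − 3517.93)/(6429 − 4549) = 1071.6/1880 = 0.57
a = 3517.93 − 0.57(4549) = 3517.93 − 2592.93 = 925
C = 925 + 0.57(7228) = 5044.96
S = 7228 − 5044.96 = 2183.04

S = 2183.04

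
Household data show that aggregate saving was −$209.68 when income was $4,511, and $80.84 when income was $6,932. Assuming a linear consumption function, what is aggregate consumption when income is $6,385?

MPS = ΔS/ΔY = (80.84 − (-209.68))/(6932 − 4511) = 290.52/2421 = 0.12
MPC = 1 − MPS = 0.88
Autonomous saving = -209.68 − 0.12(4511) = -751, so a = 751
C = 751 + 0.88(6385) = 751 + 5618.8 = 6369.8

C = 6369.8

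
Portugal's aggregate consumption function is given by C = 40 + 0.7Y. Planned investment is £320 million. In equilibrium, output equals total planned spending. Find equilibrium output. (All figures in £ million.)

Y = 1200

Y = C + I = 40 + 0.7Y + 320
Y − 0.7Y = 360
0.3Y = 360, so Y = 360/0.3 = 1200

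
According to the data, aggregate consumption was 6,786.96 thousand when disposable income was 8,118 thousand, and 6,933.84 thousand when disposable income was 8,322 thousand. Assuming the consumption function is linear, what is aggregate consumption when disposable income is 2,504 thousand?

MPC = (6933.84 − 6786.96)/(8322 − 8118) = 146.88/204 = 0.72
a = 6786.96 − 0.72(8118) = 6786.96 − 5844.96 = 942
C = 942 + 0.72(2504) = 942 + 1802.88 = 2744.88

C = 2744.88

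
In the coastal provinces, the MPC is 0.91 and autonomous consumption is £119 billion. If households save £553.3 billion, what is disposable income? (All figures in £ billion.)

Y = 7470

S = Y − C = -119 + 0.09Y
-119 + 0.09Y = 553.3, so 0.09Y = 672.3 and Y = 7470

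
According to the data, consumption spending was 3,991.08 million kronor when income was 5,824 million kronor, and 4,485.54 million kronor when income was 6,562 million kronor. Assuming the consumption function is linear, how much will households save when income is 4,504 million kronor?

MPC = (4485.54 − 3991.08)/(6562 − 5824) = 494.46/738 = 0.67
a = 3991.08 − 0.67(5824) = 3991.08 − 3902.08 = 89
C = 89 + 0.67(4504) = 3106.68
S = 4504 − 3106.68 = 1397.32

S = 1397.32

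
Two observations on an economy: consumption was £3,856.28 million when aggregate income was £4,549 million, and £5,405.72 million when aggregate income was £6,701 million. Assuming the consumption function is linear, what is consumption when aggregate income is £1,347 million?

C = 1550.84

MPC = (5405.72 − 3856.28)/(6701 − 4549) = 1549.44/2152 = 0.72
a = 3856.28 − 0.72(4549) = 3856.28 − 3275.28 = 581
C = 581 + 0.72(1347) = 581 + 969.84 = 1550.84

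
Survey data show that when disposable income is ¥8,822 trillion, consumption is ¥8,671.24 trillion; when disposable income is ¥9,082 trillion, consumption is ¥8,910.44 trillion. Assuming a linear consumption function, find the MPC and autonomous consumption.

MPC = 0.92; a = 555

MPC = ΔC/ΔY = (8910.44 − 8671.24)/(9082 − 8822) = 239.2/260 = 0.92
a = C − MPC·Y = 8671.24 − 0.92(8822) = 8671.24 − 8116.24 = 555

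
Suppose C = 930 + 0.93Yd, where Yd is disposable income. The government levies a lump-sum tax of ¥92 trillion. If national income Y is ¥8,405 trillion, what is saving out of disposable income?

S = -348.09

Yd = Y − T = 8405 − 92 = 8313
C = 930 + 0.93(8313) = 930 + 7731.09 = 8661.09
S = Yd − C = 8313 − 8661.09 = -348.09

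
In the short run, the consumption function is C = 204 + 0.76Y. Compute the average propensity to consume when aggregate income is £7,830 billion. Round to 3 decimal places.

APC = 0.786

C = 204 + 0.76(7830) = 6154.8
APC = C/Y = 6154.8/7830 = 0.786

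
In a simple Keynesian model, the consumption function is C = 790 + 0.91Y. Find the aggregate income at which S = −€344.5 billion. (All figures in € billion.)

Y = 4950

S = Y − C = -790 + 0.09Y
-790 + 0.09Y = -344.5, so 0.09Y = 445.5 and Y = 4950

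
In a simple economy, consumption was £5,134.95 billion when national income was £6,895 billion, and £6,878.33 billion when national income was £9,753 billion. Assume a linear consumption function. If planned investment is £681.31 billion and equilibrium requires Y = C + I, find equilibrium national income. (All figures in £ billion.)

MPC = (6878.33 − 5134.95)/(9753 − 6895) = 1743.38/2858 = 0.61
a = 5134.95 − 0.61(6895) = 929
Equilibrium: Y = 929 + 0.61Y + 681.31
0.39Y = 1610.31, so Y = 1610.31/0.39 = 4129

Y = 4129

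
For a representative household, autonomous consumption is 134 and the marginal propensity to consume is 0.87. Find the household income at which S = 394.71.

Y = 4067

S = Y − C = -134 + 0.13Y
-134 + 0.13Y = 394.71, so 0.13Y = 528.71 and Y = 4067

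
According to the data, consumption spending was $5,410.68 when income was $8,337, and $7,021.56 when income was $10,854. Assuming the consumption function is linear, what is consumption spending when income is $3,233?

C = 2144.12

MPC = (7021.56 − 5410.68)/(10854 − 8337) = 1610.88/2517 = 0.64
a = 5410.68 − 0.64(8337) = 5410.68 − 5335.68 = 75
C = 75 + 0.64(3233) = 75 + 2069.12 = 2144.12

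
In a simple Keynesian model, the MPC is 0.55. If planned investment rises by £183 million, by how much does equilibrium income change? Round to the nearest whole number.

The multiplier is 1/(1 − MPC) = 1/0.45.
ΔY = 183/0.45 = 406.67 ≈ 407

ΔY ≈ 407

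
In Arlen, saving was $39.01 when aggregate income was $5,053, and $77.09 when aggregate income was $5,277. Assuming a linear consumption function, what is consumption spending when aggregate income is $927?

MPS = ΔS/ΔY = (77.09 − 39.01)/(5277 − 5053) = 38.08/224 = 0.17
MPC = 1 − MPS = 0.83
Autonomous saving = 39.01 − 0.17(5053) = -820, so a = 820
C = 820 + 0.83(927) = 820 + 769.41 = 1589.41

C = 1589.41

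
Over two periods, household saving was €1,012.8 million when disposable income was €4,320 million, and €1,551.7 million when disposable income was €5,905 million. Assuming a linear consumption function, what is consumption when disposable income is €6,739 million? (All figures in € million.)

C = 4903.74

MPS = ΔS/ΔY = (1551.7 − 1012.8)/(5905 − 4320) = 538.9/1585 = 0.34
MPC = 1 − MPS = 0.66
Autonomous saving = 1012.8 − 0.34(4320) = -456, so a = 456
C = 456 + 0.66(6739) = 456 + 4447.74 = 4903.74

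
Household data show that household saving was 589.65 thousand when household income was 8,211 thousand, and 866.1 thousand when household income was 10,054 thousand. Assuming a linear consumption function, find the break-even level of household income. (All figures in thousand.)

MPS = ΔS/ΔY = (866.1 − 589.65)/(10054 − 8211) = 276.45/1843 = 0.15
MPC = 1 − MPS = 0.85
From S(8211) = 589.65: −a + 0.15(8211) = 589.65, so a = 1231.65 − 589.65 = 642
Break-even (S = 0): Y = a/MPS = 642/0.15 = 4280

Y = 4280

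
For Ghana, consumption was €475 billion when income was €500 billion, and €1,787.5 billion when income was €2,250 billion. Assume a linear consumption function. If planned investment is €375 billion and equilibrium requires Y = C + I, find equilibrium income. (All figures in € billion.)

Y = 1900

MPC = (1787.5 − 475)/(2250 − 500) = 1312.5/1750 = 0.75
a = 475 − 0.75(500) = 100
Equilibrium: Y = 100 + 0.75Y + 375
0.25Y = 475, so Y = 475/0.25 = 1900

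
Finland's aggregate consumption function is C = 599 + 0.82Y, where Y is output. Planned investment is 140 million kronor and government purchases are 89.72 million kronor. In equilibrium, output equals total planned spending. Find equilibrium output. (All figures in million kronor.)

Y = 4604

Y = C + I + G = 599 + 0.82Y + 140 + 89.72
Y − 0.82Y = 828.72
0.18Y = 828.72, so Y = 828.72/0.18 = 4604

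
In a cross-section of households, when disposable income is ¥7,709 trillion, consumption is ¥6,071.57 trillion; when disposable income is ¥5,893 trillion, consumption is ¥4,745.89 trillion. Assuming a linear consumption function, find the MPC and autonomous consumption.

MPC = 0.73; a = 444

MPC = ΔC/ΔY = (6071.57 − 4745.89)/(7709 − 5893) = 1325.68/1816 = 0.73
a = C − MPC·Y = 4745.89 − 0.73(5893) = 4745.89 − 4301.89 = 444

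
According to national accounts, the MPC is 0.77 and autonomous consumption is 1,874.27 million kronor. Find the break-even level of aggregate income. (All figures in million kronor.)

At break-even, C = Y: 1874.27 + 0.77Y = Y
0.23Y = 1874.27, so Y = 1874.27/0.23 = 8149

Y = 8149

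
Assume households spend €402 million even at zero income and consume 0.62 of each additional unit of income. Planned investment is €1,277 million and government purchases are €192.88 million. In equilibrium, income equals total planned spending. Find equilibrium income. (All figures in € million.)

Y = 4926

Y = C + I + G = 402 + 0.62Y + 1277 + 192.88
Y − 0.62Y = 1871.88
0.38Y = 1871.88, so Y = 1871.88/0.38 = 4926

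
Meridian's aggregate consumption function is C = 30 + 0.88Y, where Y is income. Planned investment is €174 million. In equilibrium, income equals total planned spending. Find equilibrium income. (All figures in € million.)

Y = C + I = 30 + 0.88Y + 174
Y − 0.88Y = 204
0.12Y = 204, so Y = 204/0.12 = 1700

Y = 1700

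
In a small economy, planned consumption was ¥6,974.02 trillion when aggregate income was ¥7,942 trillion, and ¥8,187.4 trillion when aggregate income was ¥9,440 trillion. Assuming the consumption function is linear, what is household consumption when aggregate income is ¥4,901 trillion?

C = 4510.81

MPC = (8187.4 − 6974.02)/(9440 − 7942) = 1213.38/1498 = 0.81
a = 6974.02 − 0.81(7942) = 6974.02 − 6433.02 = 541
C = 541 + 0.81(4901) = 541 + 3969.81 = 4510.81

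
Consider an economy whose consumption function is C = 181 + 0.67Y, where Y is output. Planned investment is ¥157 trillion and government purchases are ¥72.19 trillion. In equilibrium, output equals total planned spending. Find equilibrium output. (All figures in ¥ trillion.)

Y = C + I + G = 181 + 0.67Y + 157 + 72.19
Y − 0.67Y = 410.19
0.33Y = 410.19, so Y = 410.19/0.33 = 1243

Y = 1243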